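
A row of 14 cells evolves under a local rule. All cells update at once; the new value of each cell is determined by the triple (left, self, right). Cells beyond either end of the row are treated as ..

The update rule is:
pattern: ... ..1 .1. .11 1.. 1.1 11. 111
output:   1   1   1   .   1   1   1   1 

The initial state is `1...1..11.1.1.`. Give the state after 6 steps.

1.11.1111111.1

1111111.111111
.1111111.11111
1.1111111.1111
11.1111111.111
.11.1111111.11
1.11.1111111.1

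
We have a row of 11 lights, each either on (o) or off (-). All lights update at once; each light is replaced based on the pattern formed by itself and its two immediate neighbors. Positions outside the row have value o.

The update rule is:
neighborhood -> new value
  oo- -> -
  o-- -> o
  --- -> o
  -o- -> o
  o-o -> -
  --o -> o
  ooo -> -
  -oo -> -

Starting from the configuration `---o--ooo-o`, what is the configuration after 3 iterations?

oooooo-----

oooooo-----
------ooooo
oooooo-----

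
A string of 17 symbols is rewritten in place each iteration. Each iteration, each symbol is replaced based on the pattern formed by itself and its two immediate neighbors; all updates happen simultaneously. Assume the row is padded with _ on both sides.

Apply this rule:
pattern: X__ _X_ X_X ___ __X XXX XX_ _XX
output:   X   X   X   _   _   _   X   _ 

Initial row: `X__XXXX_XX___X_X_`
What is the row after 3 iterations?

__XX____XX_XX___X

iteration 1: XX____XX_XX__XXXX
iteration 2: _XX____XX_XX____X
iteration 3: __XX____XX_XX___X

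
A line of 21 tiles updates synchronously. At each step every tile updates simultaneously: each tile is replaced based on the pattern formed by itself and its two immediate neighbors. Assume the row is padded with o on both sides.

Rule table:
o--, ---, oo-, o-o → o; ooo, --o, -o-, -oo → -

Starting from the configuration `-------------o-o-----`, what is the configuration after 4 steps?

---------oo--oo--ooo-

oooooooooooo--o-oooo-
-----------oo--o---oo
oooooooooo--oo--oo---
---------oo--oo--ooo-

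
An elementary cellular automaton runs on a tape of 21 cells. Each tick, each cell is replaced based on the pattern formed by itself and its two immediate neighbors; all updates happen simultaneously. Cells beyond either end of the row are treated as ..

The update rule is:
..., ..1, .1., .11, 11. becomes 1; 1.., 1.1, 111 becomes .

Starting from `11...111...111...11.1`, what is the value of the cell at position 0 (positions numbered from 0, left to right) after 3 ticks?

1

11.111.1.111.1.1111.1
11.1.1.1.1.1.1.1..1.1
11.1.1.1.1.1.1.1.11.1
position 0 holds 1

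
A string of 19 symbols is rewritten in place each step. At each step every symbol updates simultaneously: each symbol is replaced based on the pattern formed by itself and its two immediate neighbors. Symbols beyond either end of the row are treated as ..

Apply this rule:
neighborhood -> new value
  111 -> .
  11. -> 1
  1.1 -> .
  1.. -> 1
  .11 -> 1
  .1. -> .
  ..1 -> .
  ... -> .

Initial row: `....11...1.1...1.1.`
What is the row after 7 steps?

..........111.....1

step 1: ....111.....1.....1
step 2: ....1.11.....1.....
step 3: ......111.....1....
step 4: ......1.11.....1...
step 5: ........111.....1..
step 6: ........1.11.....1.
step 7: ..........111.....1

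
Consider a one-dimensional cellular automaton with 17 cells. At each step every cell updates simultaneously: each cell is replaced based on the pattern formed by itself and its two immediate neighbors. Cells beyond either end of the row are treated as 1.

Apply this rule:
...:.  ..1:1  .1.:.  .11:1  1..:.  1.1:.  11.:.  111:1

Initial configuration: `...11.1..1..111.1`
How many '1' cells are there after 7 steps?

..11....1..111..1
.11....1..111..11
.1....1..111..111
.....1..111..1111
....1..111..11111
...1..111..111111
..1..111..1111111
count of 1: 11

11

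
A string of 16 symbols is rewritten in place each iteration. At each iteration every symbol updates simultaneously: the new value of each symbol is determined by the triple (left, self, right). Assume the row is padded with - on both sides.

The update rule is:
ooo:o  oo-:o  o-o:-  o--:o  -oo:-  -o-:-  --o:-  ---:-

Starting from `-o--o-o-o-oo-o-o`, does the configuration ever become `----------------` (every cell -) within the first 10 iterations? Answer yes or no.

iteration 1: --o--------o----
iteration 2: ---o--------o---
iteration 3: ----o--------o--
iteration 4: -----o--------o-
iteration 5: ------o--------o
iteration 6: -------o--------
iteration 7: --------o-------
iteration 8: ---------o------
iteration 9: ----------o-----
iteration 10: -----------o----
iteration 10 is -----------o----, still not uniform -

no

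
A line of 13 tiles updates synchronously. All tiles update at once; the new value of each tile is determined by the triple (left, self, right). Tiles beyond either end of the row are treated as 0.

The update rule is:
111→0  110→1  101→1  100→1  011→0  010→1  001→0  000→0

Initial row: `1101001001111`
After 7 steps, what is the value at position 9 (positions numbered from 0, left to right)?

1

0111101100001
0000110110001
0000011011001
0000001101101
0000000110111
0000000011001
0000000001101
position 9 holds 1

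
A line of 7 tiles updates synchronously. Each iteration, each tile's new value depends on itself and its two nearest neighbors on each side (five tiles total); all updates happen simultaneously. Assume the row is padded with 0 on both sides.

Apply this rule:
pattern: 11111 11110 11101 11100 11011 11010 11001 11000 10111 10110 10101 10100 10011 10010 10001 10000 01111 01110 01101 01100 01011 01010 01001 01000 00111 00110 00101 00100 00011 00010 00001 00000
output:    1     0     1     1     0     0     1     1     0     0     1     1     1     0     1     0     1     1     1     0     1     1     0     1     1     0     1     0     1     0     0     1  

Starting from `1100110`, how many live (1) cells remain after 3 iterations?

1

0011001
0100100
0000010
count of 1: 1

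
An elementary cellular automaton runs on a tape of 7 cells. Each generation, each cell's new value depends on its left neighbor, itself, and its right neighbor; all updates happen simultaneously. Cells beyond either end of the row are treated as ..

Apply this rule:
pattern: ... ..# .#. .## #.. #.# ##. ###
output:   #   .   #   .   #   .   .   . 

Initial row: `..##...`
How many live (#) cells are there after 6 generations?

1

generation 1: #...###
generation 2: ###....
generation 3: ...####
generation 4: ##.....
generation 5: ..#####
generation 6: #......
count of #: 1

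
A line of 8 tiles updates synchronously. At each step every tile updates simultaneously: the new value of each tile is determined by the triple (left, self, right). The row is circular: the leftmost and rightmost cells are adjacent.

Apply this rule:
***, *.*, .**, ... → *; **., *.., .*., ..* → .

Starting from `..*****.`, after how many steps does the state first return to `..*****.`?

step 1: *.****..
step 2: .****...
step 3: .***..**
step 4: ***...*.
step 5: **..*..*
step 6: *......*
step 7: ..****.*
step 8: ..***.*.
step 9: *.**.*..
step 10: .**.*...
step 11: .*.*..**
step 12: *.*...*.
step 13: .*..*..*
step 14: *.......
step 15: ..*****.

15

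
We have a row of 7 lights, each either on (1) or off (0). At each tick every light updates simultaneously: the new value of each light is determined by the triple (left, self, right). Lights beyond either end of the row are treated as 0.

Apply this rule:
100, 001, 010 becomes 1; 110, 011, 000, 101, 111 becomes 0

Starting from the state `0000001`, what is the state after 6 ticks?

0000011
0000100
0001110
0010001
0111011
1000000

1000000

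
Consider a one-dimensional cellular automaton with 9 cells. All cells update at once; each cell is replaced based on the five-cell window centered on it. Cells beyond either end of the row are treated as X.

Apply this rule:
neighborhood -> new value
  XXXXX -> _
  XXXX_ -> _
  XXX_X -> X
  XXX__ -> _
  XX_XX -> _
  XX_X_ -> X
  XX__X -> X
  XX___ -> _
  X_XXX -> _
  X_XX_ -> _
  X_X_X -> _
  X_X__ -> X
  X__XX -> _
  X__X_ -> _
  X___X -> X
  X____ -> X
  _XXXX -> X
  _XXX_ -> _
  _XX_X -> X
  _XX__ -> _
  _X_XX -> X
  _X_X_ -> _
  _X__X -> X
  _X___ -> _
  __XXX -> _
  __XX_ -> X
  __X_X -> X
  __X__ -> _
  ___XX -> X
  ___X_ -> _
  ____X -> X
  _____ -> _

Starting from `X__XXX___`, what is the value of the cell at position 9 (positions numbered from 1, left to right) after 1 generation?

generation 1: _X_____XX
position 9 holds X

X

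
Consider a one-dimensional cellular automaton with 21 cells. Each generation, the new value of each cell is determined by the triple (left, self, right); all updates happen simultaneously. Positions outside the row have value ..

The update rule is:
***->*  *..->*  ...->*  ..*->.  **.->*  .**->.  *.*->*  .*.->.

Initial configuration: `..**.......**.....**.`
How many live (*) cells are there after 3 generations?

*..*******..*****..**
.*..*******..*****..*
..*..*******..*****..
count of *: 13

13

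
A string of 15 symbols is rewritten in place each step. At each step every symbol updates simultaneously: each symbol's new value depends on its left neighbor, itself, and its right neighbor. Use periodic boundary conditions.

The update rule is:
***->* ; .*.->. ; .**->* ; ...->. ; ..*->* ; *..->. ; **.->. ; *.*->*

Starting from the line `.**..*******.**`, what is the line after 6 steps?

******.**.**..*

**..*******.**.
*..*******.**.*
..*******.**.**
.*******.**.**.
*******.**.**..
******.**.**..*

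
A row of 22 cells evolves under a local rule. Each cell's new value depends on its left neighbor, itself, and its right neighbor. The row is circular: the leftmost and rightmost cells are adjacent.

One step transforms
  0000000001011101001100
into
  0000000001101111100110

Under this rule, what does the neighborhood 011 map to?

At position 11 the neighborhood is 011; the next row has 0 there.

0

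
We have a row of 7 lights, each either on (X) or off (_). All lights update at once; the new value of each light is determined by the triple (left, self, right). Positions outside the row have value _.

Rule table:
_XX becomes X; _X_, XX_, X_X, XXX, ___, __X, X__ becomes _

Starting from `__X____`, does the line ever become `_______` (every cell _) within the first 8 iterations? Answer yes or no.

_______
all cells are _ at iteration 1

yes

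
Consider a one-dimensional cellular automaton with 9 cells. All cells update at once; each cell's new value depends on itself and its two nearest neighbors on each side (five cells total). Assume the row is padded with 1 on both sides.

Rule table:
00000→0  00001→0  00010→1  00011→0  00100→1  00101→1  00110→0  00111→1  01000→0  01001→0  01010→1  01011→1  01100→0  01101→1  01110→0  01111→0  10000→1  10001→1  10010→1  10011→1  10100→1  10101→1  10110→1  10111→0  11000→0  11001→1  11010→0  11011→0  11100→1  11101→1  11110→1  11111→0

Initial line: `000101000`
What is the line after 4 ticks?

011111010
000011011
010001000
010111010

010111010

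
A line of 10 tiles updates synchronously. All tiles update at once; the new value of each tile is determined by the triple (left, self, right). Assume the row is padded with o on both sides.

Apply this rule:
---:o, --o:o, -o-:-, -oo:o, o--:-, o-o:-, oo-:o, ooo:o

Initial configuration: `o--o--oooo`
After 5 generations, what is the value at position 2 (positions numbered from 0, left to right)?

o

o-o--ooooo
o---oooooo
o-oooooooo
o-oooooooo  (fixed point — unchanged through generation 5)
position 2 holds o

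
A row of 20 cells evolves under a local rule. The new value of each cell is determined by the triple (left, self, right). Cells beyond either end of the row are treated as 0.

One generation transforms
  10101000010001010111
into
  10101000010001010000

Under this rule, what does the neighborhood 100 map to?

0

At position 5 the neighborhood is 100; the next row has 0 there.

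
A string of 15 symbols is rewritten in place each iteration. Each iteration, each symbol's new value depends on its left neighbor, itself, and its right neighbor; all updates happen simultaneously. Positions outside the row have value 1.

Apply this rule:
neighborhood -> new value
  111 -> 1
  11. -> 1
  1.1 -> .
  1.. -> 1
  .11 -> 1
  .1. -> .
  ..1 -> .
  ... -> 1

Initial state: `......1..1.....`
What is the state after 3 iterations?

11111..1..1111.
111111..1.1111.
1111111...1111.

1111111...1111.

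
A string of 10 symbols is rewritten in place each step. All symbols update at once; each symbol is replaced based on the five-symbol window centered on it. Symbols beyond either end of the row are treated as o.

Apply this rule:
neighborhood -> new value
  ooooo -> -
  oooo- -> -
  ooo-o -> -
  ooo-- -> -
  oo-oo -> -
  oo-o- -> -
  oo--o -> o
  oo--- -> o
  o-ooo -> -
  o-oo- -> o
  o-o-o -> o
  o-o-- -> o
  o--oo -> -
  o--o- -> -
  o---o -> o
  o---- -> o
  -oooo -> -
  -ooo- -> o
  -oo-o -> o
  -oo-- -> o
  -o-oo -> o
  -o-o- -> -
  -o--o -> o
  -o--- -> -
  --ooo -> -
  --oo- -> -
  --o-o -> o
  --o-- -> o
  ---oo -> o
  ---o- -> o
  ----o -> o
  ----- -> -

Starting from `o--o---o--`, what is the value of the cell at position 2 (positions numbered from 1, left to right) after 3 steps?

o

-o-o-oooo-
-o-oo-----
-oooooo-oo
position 2 holds o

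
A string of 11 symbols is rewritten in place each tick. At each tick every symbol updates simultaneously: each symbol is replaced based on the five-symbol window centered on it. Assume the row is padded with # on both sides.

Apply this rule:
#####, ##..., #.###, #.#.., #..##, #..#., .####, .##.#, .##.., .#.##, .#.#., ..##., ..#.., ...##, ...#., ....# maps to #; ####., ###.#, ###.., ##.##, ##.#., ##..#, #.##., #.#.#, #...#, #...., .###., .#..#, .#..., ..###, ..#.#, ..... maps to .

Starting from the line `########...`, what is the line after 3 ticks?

##..#.#.###

######..#.#
####...#.##
##..#.#.###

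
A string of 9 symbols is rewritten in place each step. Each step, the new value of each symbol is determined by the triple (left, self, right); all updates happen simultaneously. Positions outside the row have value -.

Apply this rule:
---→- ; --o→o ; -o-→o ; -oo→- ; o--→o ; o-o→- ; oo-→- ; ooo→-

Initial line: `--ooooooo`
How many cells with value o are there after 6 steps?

6

-o-------
ooo------
---o-----
--ooo----
-o---o---
ooo-ooo--
count of o: 6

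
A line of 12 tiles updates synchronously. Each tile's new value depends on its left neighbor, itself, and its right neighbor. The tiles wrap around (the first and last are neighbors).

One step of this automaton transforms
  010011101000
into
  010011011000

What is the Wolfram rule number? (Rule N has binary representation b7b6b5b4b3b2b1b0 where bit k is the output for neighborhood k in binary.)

172

position 5: 111 → 1  (bit 7 = 1)
position 6: 110 → 0  (bit 6 = 0)
position 7: 101 → 1  (bit 5 = 1)
position 2: 100 → 0  (bit 4 = 0)
position 4: 011 → 1  (bit 3 = 1)
position 1: 010 → 1  (bit 2 = 1)
position 0: 001 → 0  (bit 1 = 0)
position 10: 000 → 0  (bit 0 = 0)
bits b7..b0 = 10101100 = 172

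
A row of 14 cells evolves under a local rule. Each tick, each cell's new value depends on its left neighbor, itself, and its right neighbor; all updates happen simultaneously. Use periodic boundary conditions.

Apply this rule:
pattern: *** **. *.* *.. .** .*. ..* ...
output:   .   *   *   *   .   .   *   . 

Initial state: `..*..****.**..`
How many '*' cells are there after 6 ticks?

.*.**...**.**.
*.*.**.*.**.**
**.*.**.*.**..
.**.*.**.*.***
*.**.*.**.*..*
**.**.*.**.**.
count of *: 9

9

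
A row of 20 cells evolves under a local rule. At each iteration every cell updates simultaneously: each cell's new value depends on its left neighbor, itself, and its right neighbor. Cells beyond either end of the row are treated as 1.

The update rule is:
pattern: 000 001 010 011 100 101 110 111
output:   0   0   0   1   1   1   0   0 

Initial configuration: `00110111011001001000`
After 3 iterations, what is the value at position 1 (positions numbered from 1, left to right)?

1

iteration 1: 10101100110100100100
iteration 2: 01011010101010010010
iteration 3: 10110101010101001001
position 1 holds 1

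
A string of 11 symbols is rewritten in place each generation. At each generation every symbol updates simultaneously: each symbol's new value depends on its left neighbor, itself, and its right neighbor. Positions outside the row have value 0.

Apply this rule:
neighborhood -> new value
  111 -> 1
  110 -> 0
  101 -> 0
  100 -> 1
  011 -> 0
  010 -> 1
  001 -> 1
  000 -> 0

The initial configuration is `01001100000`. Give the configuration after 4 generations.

11110010000
01101111000
10000110100
11001000110

11001000110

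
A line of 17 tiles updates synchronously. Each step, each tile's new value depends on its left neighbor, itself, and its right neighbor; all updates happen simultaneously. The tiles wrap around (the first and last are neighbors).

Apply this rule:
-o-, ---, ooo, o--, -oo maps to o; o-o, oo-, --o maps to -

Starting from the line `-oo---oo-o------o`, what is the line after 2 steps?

step 1: -o-oo-o--oooooo-o
step 2: -o-o--oo-ooooo--o

-o-o--oo-ooooo--o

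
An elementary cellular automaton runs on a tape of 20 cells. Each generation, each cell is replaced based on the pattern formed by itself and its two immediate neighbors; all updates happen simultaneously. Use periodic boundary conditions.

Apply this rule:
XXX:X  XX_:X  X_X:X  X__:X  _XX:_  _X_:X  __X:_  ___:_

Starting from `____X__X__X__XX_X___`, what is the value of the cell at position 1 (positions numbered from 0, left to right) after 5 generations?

____XX_XX_XX__XXXX__
_____XX_XX_XX__XXXX_
______XX_XX_XX__XXXX
X______XX_XX_XX__XXX
XX______XX_XX_XX__XX
position 1 holds X

X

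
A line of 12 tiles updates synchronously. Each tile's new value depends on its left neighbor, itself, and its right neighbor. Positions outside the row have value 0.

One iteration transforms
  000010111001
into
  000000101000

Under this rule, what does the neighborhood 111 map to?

0

At position 7 the neighborhood is 111; the next row has 0 there.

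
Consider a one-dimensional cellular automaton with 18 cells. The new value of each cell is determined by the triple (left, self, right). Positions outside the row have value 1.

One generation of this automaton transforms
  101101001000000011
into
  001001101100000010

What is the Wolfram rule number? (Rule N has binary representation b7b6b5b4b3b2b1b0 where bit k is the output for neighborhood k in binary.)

position 17: 111 → 0  (bit 7 = 0)
position 0: 110 → 0  (bit 6 = 0)
position 1: 101 → 0  (bit 5 = 0)
position 6: 100 → 1  (bit 4 = 1)
position 2: 011 → 1  (bit 3 = 1)
position 5: 010 → 1  (bit 2 = 1)
position 7: 001 → 0  (bit 1 = 0)
position 10: 000 → 0  (bit 0 = 0)
bits b7..b0 = 00011100 = 28

28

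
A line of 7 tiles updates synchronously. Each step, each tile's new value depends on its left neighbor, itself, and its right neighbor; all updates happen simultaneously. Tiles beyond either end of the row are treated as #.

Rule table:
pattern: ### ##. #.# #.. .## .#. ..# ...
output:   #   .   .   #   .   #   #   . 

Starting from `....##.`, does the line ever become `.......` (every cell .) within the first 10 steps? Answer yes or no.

#..#...
.####.#
..##...
##..#.#
#.###..
...#.##
#.##..#
....##.  (repeats step 0; period 8)
step 10: .####.#
step 10 is .####.#, still not uniform .

no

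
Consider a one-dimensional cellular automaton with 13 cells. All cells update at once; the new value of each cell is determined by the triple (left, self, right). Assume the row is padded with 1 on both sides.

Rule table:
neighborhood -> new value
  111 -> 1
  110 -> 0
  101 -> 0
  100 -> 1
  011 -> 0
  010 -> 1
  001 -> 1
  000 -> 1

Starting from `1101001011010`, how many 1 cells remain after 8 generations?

1001111000010
0110110111110
0000000011100
1111111101011
1111111001001
1111110111110
1111100011100
1111011101011
count of 1: 10

10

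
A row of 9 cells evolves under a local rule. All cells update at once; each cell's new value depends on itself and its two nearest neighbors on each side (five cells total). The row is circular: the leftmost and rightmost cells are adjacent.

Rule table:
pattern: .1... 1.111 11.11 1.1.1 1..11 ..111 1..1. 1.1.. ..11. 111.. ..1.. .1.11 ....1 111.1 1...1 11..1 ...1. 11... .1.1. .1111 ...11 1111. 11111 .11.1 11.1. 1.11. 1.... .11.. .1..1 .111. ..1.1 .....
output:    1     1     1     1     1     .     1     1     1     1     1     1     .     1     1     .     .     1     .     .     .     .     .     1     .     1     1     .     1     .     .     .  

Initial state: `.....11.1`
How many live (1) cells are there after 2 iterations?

iteration 1: 11...11.1
iteration 2: .111.1111
count of 1: 7

7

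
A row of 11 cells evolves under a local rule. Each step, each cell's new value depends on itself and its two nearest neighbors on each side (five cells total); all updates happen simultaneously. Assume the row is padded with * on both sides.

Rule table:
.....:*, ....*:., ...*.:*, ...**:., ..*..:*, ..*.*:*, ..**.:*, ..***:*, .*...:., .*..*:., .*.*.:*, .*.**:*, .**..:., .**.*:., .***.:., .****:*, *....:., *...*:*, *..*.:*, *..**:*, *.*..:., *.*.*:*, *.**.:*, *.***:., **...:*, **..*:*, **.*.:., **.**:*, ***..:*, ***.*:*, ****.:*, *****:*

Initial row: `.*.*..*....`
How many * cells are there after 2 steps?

.**..**....
**.***.*...
count of *: 6

6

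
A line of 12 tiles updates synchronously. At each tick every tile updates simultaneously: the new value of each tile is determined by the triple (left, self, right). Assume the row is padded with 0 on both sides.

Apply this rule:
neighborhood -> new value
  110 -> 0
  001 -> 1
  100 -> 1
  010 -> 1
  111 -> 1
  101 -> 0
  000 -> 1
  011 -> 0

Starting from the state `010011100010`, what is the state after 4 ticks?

111101011111
011001001110
100111110101
111011100101

111011100101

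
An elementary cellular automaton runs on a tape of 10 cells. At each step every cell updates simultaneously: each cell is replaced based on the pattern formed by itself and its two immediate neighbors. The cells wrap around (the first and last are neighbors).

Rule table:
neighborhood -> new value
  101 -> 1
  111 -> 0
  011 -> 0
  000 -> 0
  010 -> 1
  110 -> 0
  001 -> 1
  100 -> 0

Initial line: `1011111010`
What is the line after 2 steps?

0000001000

step 1: 1100000111
step 2: 0000001000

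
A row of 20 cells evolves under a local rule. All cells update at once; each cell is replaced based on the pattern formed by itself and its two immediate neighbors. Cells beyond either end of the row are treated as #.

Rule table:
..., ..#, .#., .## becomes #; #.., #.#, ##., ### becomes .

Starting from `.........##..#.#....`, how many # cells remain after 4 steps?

6

step 1: .#########..##.#.###
step 2: .#.........##..#.#..
step 3: .#.#########..##.#.#
step 4: .#.#.........##..#.#
count of #: 6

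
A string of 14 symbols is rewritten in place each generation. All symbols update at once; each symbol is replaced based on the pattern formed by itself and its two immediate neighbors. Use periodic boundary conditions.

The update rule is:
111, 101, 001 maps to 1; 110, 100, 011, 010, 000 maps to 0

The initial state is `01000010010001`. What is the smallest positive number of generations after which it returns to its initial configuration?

10000100100010
00001001000101
00010010001010
00100100010100
01001000101000
10010001010000
00100010100001
01000101000010
10001010000100
00010100001001
00101000010010
01010000100100
10100001001000
01000010010001

14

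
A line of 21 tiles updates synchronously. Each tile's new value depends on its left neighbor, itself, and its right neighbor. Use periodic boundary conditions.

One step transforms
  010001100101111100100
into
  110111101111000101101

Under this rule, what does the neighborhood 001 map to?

1

At position 0 the neighborhood is 001; the next row has 1 there.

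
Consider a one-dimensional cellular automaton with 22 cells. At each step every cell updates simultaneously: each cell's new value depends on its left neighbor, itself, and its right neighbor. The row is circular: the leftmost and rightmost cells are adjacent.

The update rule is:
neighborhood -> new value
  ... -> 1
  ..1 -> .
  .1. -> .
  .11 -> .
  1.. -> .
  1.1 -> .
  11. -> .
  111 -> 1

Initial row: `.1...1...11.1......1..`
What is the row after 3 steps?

...1...1..11.........1

step 1: ...1...1......1111...1
step 2: .1...1...1111..11..1..
step 3: ...1...1..11.........1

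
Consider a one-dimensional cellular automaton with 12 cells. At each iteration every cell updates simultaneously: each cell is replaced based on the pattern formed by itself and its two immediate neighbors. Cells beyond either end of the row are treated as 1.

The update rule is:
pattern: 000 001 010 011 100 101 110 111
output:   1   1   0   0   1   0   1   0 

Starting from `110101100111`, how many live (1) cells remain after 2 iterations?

8

010000111000
001111001111
count of 1: 8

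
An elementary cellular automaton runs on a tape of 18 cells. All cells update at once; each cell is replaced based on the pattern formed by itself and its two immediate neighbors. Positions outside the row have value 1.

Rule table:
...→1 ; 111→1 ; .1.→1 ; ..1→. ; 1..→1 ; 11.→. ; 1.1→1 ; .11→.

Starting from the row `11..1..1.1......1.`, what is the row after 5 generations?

1.111.1.11..11111.

1.1.11.11111111.11
.111..1.111111.1.1
1.1.1.11.1111.111.
.11111..1.11.1.1.1
1.111.1.11..11111.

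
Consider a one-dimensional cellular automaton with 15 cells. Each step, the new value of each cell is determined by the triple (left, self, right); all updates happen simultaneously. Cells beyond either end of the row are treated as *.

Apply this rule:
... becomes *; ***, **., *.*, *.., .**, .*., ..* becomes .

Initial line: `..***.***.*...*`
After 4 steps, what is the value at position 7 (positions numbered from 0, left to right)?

............*..
.**********....
............**.
.**********....
position 7 holds *

*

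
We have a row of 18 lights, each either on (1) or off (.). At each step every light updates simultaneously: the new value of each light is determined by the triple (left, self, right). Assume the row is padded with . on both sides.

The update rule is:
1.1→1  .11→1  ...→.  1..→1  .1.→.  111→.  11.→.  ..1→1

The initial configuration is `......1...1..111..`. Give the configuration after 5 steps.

step 1: .....1.1.1.111..1.
step 2: ....1.1.1.11..11.1
step 3: ...1.1.1.11.111.1.
step 4: ..1.1.1.11.11..1.1
step 5: .1.1.1.11.11.11.1.

.1.1.1.11.11.11.1.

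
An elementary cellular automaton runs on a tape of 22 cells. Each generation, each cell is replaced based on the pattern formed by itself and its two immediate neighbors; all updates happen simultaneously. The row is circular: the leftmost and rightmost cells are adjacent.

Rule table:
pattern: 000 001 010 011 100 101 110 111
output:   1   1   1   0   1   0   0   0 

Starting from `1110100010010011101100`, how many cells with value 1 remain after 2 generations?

0000111111111100000011
1111000000000011111100
count of 1: 10

10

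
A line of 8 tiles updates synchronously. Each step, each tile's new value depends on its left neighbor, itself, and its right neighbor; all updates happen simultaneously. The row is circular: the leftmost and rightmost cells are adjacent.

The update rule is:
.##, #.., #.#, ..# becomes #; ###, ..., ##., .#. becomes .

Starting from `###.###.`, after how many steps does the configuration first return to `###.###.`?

#..##..#
.###.###
##..##..
#.###.##
.##..##.
##.###.#
..##..##
###.###.

8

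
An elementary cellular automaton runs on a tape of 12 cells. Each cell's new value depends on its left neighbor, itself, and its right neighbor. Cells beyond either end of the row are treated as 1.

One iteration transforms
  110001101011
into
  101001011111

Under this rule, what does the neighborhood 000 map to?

0

At position 3 the neighborhood is 000; the next row has 0 there.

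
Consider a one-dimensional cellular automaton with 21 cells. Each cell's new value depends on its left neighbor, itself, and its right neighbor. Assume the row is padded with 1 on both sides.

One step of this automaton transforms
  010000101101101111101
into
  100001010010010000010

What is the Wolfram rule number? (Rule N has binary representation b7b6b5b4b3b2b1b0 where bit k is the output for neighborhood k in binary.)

position 15: 111 → 0  (bit 7 = 0)
position 9: 110 → 0  (bit 6 = 0)
position 0: 101 → 1  (bit 5 = 1)
position 2: 100 → 0  (bit 4 = 0)
position 8: 011 → 0  (bit 3 = 0)
position 1: 010 → 0  (bit 2 = 0)
position 5: 001 → 1  (bit 1 = 1)
position 3: 000 → 0  (bit 0 = 0)
bits b7..b0 = 00100010 = 34

34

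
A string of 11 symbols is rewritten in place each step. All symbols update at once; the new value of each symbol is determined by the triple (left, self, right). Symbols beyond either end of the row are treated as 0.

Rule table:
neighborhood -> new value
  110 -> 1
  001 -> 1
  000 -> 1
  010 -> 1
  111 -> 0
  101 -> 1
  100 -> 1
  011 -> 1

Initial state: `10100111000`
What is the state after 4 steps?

10000111001

step 1: 11111101111
step 2: 10000111001
step 3: 11111101111  (repeats step 1; period 2)
step 4: 10000111001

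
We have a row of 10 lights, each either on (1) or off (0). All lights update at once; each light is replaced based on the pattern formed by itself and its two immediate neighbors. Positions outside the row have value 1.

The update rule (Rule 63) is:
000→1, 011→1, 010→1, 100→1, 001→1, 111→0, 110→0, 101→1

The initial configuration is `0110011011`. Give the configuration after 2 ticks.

0011001101

1101110110
0011001101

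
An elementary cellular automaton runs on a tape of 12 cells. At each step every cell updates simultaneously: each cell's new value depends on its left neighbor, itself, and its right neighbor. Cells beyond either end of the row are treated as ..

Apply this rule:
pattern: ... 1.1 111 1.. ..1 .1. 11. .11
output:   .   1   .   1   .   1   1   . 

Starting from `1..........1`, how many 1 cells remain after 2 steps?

11.........1
.11........1
count of 1: 3

3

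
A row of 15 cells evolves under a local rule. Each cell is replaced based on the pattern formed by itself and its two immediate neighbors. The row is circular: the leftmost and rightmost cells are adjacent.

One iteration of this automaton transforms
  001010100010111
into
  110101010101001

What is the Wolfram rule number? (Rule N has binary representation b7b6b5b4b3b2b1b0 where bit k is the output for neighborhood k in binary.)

114

position 13: 111 → 0  (bit 7 = 0)
position 14: 110 → 1  (bit 6 = 1)
position 3: 101 → 1  (bit 5 = 1)
position 0: 100 → 1  (bit 4 = 1)
position 12: 011 → 0  (bit 3 = 0)
position 2: 010 → 0  (bit 2 = 0)
position 1: 001 → 1  (bit 1 = 1)
position 8: 000 → 0  (bit 0 = 0)
bits b7..b0 = 01110010 = 114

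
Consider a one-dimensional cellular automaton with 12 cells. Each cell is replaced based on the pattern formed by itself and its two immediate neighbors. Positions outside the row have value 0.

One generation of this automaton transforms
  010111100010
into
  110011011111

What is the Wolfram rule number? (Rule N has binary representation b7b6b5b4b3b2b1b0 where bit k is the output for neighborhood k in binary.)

151

position 4: 111 → 1  (bit 7 = 1)
position 6: 110 → 0  (bit 6 = 0)
position 2: 101 → 0  (bit 5 = 0)
position 7: 100 → 1  (bit 4 = 1)
position 3: 011 → 0  (bit 3 = 0)
position 1: 010 → 1  (bit 2 = 1)
position 0: 001 → 1  (bit 1 = 1)
position 8: 000 → 1  (bit 0 = 1)
bits b7..b0 = 10010111 = 151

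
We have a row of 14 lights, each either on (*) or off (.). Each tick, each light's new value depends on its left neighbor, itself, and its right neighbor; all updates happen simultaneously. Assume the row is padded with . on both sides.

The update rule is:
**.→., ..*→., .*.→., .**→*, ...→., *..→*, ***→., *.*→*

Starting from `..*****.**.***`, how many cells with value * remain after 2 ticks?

5

..*....**.**..
...*...*.**.*.
count of *: 5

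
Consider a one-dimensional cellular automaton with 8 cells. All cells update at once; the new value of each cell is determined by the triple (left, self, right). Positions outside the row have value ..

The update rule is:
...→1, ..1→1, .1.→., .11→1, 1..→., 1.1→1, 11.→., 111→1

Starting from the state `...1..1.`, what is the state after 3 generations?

1..1..1.

generation 1: 111..1..
generation 2: 11..1..1
generation 3: 1..1..1.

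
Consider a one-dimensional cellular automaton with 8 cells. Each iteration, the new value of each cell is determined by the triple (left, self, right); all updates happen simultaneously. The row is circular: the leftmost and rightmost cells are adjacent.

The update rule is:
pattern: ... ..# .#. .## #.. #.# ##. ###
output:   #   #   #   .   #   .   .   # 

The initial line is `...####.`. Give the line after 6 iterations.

iteration 1: ###.##.#
iteration 2: ##......
iteration 3: ..######
iteration 4: ##.####.
iteration 5: ....##..
iteration 6: ####..##

####..##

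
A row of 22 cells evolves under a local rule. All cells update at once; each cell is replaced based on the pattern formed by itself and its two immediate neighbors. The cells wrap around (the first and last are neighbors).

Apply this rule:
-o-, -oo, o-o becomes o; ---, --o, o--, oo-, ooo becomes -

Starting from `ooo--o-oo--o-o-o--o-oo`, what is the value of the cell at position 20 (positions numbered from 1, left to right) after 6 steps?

-----ooo---ooooo--ooo-
-----o-----o------o---
-----o-----o------o---  (fixed point — unchanged through step 6)
position 20 holds -

-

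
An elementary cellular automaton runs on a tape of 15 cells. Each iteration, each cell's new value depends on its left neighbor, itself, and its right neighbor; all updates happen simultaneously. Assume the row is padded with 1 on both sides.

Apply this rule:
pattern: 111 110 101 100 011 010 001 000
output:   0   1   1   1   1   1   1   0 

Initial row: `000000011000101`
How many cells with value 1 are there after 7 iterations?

8

iteration 1: 100000111101111
iteration 2: 110001100111000
iteration 3: 011011111101101
iteration 4: 111110000111111
iteration 5: 000011001100000
iteration 6: 100111111110001
iteration 7: 111100000011011
count of 1: 8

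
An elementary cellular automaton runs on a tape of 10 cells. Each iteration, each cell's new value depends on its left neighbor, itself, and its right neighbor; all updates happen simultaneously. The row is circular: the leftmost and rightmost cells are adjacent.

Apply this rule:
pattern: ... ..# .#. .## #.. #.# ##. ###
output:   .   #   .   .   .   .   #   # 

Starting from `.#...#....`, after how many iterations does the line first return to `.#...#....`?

iteration 1: #...#.....
iteration 2: ...#.....#
iteration 3: ..#.....#.
iteration 4: .#.....#..
iteration 5: #.....#...
iteration 6: .....#...#
iteration 7: ....#...#.
iteration 8: ...#...#..
iteration 9: ..#...#...
iteration 10: .#...#....

10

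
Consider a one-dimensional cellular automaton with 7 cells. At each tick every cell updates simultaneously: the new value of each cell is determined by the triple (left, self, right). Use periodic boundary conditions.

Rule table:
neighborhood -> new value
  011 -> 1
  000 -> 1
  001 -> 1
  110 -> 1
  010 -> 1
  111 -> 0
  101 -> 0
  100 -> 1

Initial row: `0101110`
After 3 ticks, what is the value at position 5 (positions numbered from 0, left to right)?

1

1101011
0101010
1101011
position 5 holds 1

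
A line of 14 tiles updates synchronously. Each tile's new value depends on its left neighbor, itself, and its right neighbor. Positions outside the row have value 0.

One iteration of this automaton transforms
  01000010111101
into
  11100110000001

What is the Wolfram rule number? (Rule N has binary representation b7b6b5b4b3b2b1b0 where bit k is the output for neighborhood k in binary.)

position 9: 111 → 0  (bit 7 = 0)
position 11: 110 → 0  (bit 6 = 0)
position 7: 101 → 0  (bit 5 = 0)
position 2: 100 → 1  (bit 4 = 1)
position 8: 011 → 0  (bit 3 = 0)
position 1: 010 → 1  (bit 2 = 1)
position 0: 001 → 1  (bit 1 = 1)
position 3: 000 → 0  (bit 0 = 0)
bits b7..b0 = 00010110 = 22

22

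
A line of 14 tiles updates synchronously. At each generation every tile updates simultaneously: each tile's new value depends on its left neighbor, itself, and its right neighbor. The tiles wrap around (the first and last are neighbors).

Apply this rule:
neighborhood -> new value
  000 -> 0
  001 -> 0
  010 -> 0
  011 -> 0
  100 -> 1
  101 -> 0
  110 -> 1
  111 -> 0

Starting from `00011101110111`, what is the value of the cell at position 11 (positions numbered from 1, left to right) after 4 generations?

0

10000100010001
11000010001000
01100001000100
00110000100010
position 11 holds 0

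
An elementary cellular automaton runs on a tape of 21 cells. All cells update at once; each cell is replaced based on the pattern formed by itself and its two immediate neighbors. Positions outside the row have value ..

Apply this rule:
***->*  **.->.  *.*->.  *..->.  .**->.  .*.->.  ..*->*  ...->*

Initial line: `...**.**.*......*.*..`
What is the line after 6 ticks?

...*.....*..**..*.*..

***........*****....*
.*..*******.***..***.
*..*.*****...*..*.*..
..*...***..**..*....*
**..**.*..*...*..***.
...*.....*..**..*.*..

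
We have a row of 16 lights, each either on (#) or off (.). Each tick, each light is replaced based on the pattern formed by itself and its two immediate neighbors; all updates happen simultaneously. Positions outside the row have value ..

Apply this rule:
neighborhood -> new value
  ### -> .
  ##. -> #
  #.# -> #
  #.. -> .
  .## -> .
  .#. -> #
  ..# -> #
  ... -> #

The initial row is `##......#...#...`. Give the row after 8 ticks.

tick 1: .#.######.###.##
tick 2: ###.....##..##.#
tick 3: ..#.####.#.#.###
tick 4: ####...######..#
tick 5: ...#.##.....#.##
tick 6: #####.#.######.#
tick 7: ....####.....###
tick 8: ####...#.####..#

####...#.####..#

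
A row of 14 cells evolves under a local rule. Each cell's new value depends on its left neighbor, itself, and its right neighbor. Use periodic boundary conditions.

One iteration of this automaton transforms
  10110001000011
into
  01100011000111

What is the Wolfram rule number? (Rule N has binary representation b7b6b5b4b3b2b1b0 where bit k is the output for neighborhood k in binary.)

position 13: 111 → 1  (bit 7 = 1)
position 0: 110 → 0  (bit 6 = 0)
position 1: 101 → 1  (bit 5 = 1)
position 4: 100 → 0  (bit 4 = 0)
position 2: 011 → 1  (bit 3 = 1)
position 7: 010 → 1  (bit 2 = 1)
position 6: 001 → 1  (bit 1 = 1)
position 5: 000 → 0  (bit 0 = 0)
bits b7..b0 = 10101110 = 174

174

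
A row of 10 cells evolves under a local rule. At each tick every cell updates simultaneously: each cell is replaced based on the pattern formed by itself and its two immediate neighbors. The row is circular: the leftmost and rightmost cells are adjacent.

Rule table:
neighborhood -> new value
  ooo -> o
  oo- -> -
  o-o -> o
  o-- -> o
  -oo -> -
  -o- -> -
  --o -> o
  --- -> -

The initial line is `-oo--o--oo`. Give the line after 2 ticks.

o--oo-oo--
-oo--o--oo

-oo--o--oo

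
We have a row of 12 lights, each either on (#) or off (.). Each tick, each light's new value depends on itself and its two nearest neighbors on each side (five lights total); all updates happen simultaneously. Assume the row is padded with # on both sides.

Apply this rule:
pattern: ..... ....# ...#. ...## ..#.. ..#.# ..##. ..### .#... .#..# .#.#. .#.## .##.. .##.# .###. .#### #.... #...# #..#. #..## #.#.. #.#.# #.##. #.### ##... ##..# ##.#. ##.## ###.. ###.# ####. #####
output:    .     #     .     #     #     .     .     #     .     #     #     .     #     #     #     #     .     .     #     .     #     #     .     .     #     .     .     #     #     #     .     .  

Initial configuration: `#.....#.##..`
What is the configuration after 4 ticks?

##..#....#..
.#.##..#.##.
.#..#.#...##
.###.##..###

.###.##..###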